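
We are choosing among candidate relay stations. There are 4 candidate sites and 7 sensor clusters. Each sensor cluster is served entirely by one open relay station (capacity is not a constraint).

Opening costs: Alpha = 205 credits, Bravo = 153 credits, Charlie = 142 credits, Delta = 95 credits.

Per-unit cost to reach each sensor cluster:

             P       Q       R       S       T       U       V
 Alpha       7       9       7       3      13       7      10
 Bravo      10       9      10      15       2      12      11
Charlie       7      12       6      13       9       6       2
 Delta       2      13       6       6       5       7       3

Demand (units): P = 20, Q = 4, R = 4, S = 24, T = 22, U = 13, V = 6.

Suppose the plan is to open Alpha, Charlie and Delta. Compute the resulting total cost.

Total cost: 814

Each sensor cluster is assigned to its cheapest site among the open ones.
{Alpha, Charlie, Delta}: P→Delta 2·20=40, Q→Alpha 9·4=36, R→Charlie 6·4=24, S→Alpha 3·24=72, T→Delta 5·22=110, U→Charlie 6·13=78, V→Charlie 2·6=12. Service 372; fixed 442; total 814.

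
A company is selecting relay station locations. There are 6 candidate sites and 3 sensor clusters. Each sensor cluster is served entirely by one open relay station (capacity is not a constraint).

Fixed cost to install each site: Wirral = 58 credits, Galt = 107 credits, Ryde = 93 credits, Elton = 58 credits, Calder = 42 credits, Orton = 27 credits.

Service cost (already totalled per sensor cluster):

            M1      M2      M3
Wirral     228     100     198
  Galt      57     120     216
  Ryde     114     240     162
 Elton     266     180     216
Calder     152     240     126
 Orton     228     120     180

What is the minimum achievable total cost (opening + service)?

Minimum total cost: 452

For any fixed open set, each sensor cluster goes to its cheapest open site; total = fixed + service.
{Galt, Calder}: M1→Galt 57, M2→Galt 120, M3→Calder 126. Service 303; fixed 149; total 452.
{Calder, Orton}: M1→Calder 152, M2→Orton 120, M3→Calder 126. Service 398; fixed 69; total 467.
{Wirral, Calder}: service 378 + fixed 100 = 478
{Wirral, Galt, Ryde, Elton, Calder, Orton}: M1→Galt 57, M2→Wirral 100, M3→Calder 126. Service 283; fixed 385; total 668.
No other subset beats 452.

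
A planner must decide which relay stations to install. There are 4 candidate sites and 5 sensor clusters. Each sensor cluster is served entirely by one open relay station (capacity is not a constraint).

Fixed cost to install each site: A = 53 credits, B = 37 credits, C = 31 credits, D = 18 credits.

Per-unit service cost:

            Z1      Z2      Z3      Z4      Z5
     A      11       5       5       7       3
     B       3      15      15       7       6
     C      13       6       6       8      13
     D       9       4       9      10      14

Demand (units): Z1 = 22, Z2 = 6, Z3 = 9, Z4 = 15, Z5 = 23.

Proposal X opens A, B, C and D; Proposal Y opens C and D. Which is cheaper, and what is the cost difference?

Proposal X is cheaper by 296.

Proposal X: {A, B, C, D}: Z1→B 3·22=66, Z2→D 4·6=24, Z3→A 5·9=45, Z4→A 7·15=105, Z5→A 3·23=69. Service 309; fixed 139; total 448.
Proposal Y: {C, D}: Z1→D 9·22=198, Z2→D 4·6=24, Z3→C 6·9=54, Z4→C 8·15=120, Z5→C 13·23=299. Service 695; fixed 49; total 744.
Difference: |448 − 744| = 296.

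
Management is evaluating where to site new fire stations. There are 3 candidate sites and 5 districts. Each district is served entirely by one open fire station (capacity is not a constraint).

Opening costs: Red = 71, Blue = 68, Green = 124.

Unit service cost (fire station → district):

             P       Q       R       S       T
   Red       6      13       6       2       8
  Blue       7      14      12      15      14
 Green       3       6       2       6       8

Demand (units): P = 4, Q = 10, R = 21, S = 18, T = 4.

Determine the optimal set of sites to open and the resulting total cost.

Open Red and Green; minimum total cost 377.

For any fixed open set, each district goes to its cheapest open site; total = fixed + service.
{Red, Green}: P→Green 3·4=12, Q→Green 6·10=60, R→Green 2·21=42, S→Red 2·18=36, T→Red 8·4=32. Service 182; fixed 195; total 377.
{Green}: P→Green 3·4=12, Q→Green 6·10=60, R→Green 2·21=42, S→Green 6·18=108, T→Green 8·4=32. Service 254; fixed 124; total 378.
{Red}: service 348 + fixed 71 = 419
{Red, Blue, Green}: P→Green 3·4=12, Q→Green 6·10=60, R→Green 2·21=42, S→Red 2·18=36, T→Red 8·4=32. Service 182; fixed 263; total 445.
(All 7 nonempty subsets were checked; Red and Green is lowest.)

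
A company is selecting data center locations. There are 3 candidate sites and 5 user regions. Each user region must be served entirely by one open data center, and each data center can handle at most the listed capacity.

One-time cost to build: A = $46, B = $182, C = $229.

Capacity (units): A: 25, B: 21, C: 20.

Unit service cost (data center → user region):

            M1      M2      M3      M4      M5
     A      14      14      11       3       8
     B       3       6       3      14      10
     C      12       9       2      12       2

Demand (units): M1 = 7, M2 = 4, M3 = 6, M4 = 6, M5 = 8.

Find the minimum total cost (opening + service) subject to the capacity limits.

Minimum total cost: 373

Open {A, B}: M1→B 3·7=21, M2→B 6·4=24, M3→B 3·6=18, M4→A 3·6=18, M5→A 8·8=64.
Loads: A carries 14/25, B carries 17/21. Service 145; fixed 228; total 373.
Next best feasible plan costs 405.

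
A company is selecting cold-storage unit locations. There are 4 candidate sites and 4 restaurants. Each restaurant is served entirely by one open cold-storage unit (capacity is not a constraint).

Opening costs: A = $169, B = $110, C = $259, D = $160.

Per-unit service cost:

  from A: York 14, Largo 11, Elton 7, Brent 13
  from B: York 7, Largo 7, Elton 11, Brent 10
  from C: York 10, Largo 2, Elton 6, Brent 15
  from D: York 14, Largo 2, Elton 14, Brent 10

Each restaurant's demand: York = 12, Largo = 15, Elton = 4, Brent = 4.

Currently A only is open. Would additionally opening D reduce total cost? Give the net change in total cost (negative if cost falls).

No — net change +13 (cost rises by 13).

Current service cost with {A}: 413.
Adding D: each restaurant re-picks its cheapest; new service cost 266, saving 147.
Extra fixed cost: 160. Net change = 160 − 147 = 13.
(Totals: 582 → 595.)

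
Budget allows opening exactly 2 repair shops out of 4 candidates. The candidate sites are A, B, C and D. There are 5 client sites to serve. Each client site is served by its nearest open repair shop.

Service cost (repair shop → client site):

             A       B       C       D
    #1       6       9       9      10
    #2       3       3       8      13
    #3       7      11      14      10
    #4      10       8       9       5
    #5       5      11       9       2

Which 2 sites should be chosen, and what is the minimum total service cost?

With exactly 2 open, each client site uses its cheapest among the chosen.
{A, D}: #1→A 6, #2→A 3, #3→A 7, #4→D 5, #5→D 2. Service cost 23.
{A, B}: service cost 29
{B, D}: service cost 29
Among all 6 size-2 choices, {A, D} is lowest.

Choose A and D; total service cost 23.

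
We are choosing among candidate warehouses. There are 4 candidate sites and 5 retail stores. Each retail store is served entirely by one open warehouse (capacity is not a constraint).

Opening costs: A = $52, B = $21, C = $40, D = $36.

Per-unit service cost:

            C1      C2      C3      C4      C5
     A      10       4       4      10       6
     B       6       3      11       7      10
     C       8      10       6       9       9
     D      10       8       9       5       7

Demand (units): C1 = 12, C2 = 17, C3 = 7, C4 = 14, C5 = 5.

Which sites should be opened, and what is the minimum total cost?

Open B and D; minimum total cost 348.

For any fixed open set, each retail store goes to its cheapest open site; total = fixed + service.
{B, D}: C1→B 6·12=72, C2→B 3·17=51, C3→D 9·7=63, C4→D 5·14=70, C5→D 7·5=35. Service 291; fixed 57; total 348.
{A, B}: C1→B 6·12=72, C2→B 3·17=51, C3→A 4·7=28, C4→B 7·14=98, C5→A 6·5=30. Service 279; fixed 73; total 352.
{A, B, D}: service 251 + fixed 109 = 360
{A, B, C, D}: C1→B 6·12=72, C2→B 3·17=51, C3→A 4·7=28, C4→D 5·14=70, C5→A 6·5=30. Service 251; fixed 149; total 400.
No other subset beats 348.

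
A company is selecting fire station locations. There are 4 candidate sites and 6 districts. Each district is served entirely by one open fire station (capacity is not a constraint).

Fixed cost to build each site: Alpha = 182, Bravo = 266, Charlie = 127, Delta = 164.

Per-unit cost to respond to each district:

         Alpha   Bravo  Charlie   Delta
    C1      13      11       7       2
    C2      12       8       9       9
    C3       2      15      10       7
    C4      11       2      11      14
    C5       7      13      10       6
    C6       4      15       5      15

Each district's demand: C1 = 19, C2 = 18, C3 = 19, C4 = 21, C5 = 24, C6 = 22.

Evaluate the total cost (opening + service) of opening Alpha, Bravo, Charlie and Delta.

Each district is assigned to its cheapest site among the open ones.
{Alpha, Bravo, Charlie, Delta}: C1→Delta 2·19=38, C2→Bravo 8·18=144, C3→Alpha 2·19=38, C4→Bravo 2·21=42, C5→Delta 6·24=144, C6→Alpha 4·22=88. Service 494; fixed 739; total 1233.

Total cost: 1233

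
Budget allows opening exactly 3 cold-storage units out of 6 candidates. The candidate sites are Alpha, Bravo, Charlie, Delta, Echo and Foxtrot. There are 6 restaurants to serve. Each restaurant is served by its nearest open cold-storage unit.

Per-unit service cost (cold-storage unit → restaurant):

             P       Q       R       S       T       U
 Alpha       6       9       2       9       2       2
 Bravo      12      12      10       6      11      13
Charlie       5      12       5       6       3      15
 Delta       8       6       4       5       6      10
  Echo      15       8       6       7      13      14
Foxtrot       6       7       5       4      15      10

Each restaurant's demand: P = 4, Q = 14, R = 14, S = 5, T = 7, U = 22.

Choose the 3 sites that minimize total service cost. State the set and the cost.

With exactly 3 open, each restaurant uses its cheapest among the chosen.
{Alpha, Delta, Foxtrot}: P→Alpha 6·4=24, Q→Delta 6·14=84, R→Alpha 2·14=28, S→Foxtrot 4·5=20, T→Alpha 2·7=14, U→Alpha 2·22=44. Service cost 214.
{Alpha, Charlie, Delta}: service cost 215
{Alpha, Bravo, Delta}: service cost 219
Among all 20 size-3 choices, {Alpha, Delta, Foxtrot} is lowest.

Choose Alpha, Delta and Foxtrot; total service cost 214.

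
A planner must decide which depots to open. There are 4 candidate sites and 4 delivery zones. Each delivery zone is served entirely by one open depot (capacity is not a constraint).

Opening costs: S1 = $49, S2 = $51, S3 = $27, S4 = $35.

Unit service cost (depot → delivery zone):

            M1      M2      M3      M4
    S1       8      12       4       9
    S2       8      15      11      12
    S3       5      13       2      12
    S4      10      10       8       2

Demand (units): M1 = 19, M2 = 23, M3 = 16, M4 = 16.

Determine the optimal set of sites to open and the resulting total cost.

For any fixed open set, each delivery zone goes to its cheapest open site; total = fixed + service.
{S3, S4}: M1→S3 5·19=95, M2→S4 10·23=230, M3→S3 2·16=32, M4→S4 2·16=32. Service 389; fixed 62; total 451.
{S1, S3, S4}: service 389 + fixed 111 = 500
{S2, S3, S4}: service 389 + fixed 113 = 502
{S1, S2, S3, S4}: service 389 + fixed 162 = 551
No other subset beats 451.

Open S3 and S4; minimum total cost 451.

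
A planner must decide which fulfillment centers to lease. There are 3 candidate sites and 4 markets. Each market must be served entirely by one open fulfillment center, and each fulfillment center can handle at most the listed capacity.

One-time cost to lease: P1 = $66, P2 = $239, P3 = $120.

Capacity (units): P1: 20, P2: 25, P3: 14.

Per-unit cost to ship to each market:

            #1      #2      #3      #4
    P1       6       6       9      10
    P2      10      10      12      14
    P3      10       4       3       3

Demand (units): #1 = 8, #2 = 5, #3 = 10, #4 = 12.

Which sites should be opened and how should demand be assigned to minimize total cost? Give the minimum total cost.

Open {P1, P2}: #1→P1 6·8=48, #2→P2 10·5=50, #3→P2 12·10=120, #4→P1 10·12=120.
Loads: P1 carries 20/20, P2 carries 15/25. Service 338; fixed 305; total 643.
Next best feasible plan costs 645.

Minimum total cost: 643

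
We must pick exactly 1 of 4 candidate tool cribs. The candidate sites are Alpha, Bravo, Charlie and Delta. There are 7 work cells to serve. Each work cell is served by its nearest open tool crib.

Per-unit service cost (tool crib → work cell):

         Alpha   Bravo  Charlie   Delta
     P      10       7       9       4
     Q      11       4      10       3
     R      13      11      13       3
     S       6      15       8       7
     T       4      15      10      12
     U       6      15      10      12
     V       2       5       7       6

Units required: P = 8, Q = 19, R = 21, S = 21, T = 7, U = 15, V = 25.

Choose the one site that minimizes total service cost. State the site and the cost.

Choose Delta only; total service cost 713.

With exactly 1 open, each work cell uses its cheapest among the chosen.
{Delta}: P→Delta 4·8=32, Q→Delta 3·19=57, R→Delta 3·21=63, S→Delta 7·21=147, T→Delta 12·7=84, U→Delta 12·15=180, V→Delta 6·25=150. Service cost 713.
{Alpha}: service cost 856
{Charlie}: service cost 1098
Among all 4 size-1 choices, {Delta} is lowest.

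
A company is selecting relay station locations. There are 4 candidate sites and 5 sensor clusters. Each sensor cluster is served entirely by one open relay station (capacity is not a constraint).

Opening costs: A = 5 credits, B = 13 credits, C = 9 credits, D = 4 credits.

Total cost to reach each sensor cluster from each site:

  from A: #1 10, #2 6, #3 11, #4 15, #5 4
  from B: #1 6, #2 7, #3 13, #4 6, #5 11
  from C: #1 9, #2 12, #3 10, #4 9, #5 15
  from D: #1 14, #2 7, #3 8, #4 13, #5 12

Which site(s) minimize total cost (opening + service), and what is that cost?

For any fixed open set, each sensor cluster goes to its cheapest open site; total = fixed + service.
{A, D}: #1→A 10, #2→A 6, #3→D 8, #4→D 13, #5→A 4. Service 41; fixed 9; total 50.
{A}: service 46 + fixed 5 = 51
{A, B}: service 33 + fixed 18 = 51
{A, B, C, D}: #1→B 6, #2→A 6, #3→D 8, #4→B 6, #5→A 4. Service 30; fixed 31; total 61.
No other subset beats 50.

Open A and D; minimum total cost 50.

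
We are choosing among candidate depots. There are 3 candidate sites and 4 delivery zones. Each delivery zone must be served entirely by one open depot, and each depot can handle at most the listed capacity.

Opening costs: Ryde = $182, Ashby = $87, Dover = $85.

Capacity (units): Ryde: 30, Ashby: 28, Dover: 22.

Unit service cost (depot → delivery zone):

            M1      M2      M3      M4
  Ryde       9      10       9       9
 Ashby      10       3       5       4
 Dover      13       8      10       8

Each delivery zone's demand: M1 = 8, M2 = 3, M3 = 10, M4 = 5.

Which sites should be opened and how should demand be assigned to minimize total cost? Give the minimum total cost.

Minimum total cost: 246

Open {Ashby}: M1→Ashby 10·8=80, M2→Ashby 3·3=9, M3→Ashby 5·10=50, M4→Ashby 4·5=20.
Loads: Ashby carries 26/28. Service 159; fixed 87; total 246.
Next best feasible plan costs 331.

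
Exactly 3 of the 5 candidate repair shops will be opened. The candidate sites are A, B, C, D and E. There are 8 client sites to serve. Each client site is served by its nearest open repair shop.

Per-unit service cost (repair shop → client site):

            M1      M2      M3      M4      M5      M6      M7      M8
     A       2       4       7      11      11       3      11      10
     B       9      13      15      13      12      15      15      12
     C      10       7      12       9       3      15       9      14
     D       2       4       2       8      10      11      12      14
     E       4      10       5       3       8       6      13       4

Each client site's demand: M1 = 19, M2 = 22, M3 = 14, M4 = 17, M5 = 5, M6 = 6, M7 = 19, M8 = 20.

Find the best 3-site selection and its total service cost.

Choose C, D and E; total service cost 507.

With exactly 3 open, each client site uses its cheapest among the chosen.
{C, D, E}: M1→D 2·19=38, M2→D 4·22=88, M3→D 2·14=28, M4→E 3·17=51, M5→C 3·5=15, M6→E 6·6=36, M7→C 9·19=171, M8→E 4·20=80. Service cost 507.
{A, C, E}: service cost 531
{A, D, E}: service cost 552
Among all 10 size-3 choices, {C, D, E} is lowest.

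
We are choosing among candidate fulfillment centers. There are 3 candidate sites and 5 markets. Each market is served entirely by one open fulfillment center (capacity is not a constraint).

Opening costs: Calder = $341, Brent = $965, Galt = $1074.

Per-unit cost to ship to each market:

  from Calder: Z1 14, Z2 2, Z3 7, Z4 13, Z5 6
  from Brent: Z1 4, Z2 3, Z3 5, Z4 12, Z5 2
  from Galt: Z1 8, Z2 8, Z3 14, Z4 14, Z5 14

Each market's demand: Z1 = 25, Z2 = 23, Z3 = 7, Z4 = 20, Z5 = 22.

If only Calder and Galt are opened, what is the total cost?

Each market is assigned to its cheapest site among the open ones.
{Calder, Galt}: Z1→Galt 8·25=200, Z2→Calder 2·23=46, Z3→Calder 7·7=49, Z4→Calder 13·20=260, Z5→Calder 6·22=132. Service 687; fixed 1415; total 2102.

Total cost: 2102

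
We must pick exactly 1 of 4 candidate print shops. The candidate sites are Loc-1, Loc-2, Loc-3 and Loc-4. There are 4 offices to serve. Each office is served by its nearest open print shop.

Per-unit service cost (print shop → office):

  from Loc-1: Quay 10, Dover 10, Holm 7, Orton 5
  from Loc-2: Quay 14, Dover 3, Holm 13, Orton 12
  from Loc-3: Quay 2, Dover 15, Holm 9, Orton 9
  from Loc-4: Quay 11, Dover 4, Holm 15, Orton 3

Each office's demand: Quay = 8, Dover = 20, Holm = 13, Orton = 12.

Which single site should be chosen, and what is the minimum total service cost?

With exactly 1 open, each office uses its cheapest among the chosen.
{Loc-4}: Quay→Loc-4 11·8=88, Dover→Loc-4 4·20=80, Holm→Loc-4 15·13=195, Orton→Loc-4 3·12=36. Service cost 399.
{Loc-1}: service cost 431
{Loc-2}: service cost 485
Among all 4 size-1 choices, {Loc-4} is lowest.

Choose Loc-4 only; total service cost 399.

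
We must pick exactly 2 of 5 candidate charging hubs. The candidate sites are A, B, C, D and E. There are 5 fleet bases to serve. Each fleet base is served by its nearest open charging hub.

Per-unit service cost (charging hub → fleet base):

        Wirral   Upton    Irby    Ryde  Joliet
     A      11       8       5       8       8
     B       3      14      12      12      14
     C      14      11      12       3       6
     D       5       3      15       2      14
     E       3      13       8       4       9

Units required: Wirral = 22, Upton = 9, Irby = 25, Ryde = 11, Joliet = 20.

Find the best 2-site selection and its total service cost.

Choose A and D; total service cost 444.

With exactly 2 open, each fleet base uses its cheapest among the chosen.
{A, D}: Wirral→D 5·22=110, Upton→D 3·9=27, Irby→A 5·25=125, Ryde→D 2·11=22, Joliet→A 8·20=160. Service cost 444.
{A, E}: service cost 467
{D, E}: service cost 495
Among all 10 size-2 choices, {A, D} is lowest.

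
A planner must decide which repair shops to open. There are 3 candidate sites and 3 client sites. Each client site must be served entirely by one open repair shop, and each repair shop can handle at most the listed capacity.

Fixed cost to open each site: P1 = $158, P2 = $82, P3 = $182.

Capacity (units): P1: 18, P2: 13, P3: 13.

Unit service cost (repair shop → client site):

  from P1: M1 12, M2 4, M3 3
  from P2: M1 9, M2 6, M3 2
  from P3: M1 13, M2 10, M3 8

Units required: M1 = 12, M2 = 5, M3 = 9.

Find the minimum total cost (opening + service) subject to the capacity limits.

Open {P1, P2}: M1→P2 9·12=108, M2→P1 4·5=20, M3→P1 3·9=27.
Loads: P1 carries 14/18, P2 carries 12/13. Service 155; fixed 240; total 395.
Next best feasible plan costs 422.

Minimum total cost: 395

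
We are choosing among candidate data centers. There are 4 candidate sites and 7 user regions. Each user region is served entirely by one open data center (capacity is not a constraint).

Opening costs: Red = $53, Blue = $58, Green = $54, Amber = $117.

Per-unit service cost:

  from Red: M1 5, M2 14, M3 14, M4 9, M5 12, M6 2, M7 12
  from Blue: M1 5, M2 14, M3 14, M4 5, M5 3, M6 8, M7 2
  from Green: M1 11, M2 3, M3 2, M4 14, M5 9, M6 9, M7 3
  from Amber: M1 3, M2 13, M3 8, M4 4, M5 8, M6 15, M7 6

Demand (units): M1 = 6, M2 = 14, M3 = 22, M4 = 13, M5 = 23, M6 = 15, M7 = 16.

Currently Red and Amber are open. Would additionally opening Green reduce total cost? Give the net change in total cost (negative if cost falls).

Yes — net change −266 (cost falls by 266).

Current service cost with {Red, Amber}: 738.
Adding Green: each user region re-picks its cheapest; new service cost 418, saving 320.
Extra fixed cost: 54. Net change = 54 − 320 = -266.
(Totals: 908 → 642.)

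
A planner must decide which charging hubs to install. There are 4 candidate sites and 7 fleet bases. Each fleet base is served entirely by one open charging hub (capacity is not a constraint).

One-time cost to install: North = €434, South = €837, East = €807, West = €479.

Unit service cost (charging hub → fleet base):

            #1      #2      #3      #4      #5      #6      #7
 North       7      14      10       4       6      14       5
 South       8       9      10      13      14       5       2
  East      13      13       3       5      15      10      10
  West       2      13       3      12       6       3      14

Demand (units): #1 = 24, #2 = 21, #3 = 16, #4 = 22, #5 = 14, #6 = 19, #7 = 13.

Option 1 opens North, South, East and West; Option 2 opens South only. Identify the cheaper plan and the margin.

Option 2 is cheaper by 1116.

Option 1: {North, South, East, West}: #1→West 2·24=48, #2→South 9·21=189, #3→East 3·16=48, #4→North 4·22=88, #5→North 6·14=84, #6→West 3·19=57, #7→South 2·13=26. Service 540; fixed 2557; total 3097.
Option 2: {South}: #1→South 8·24=192, #2→South 9·21=189, #3→South 10·16=160, #4→South 13·22=286, #5→South 14·14=196, #6→South 5·19=95, #7→South 2·13=26. Service 1144; fixed 837; total 1981.
Difference: |3097 − 1981| = 1116.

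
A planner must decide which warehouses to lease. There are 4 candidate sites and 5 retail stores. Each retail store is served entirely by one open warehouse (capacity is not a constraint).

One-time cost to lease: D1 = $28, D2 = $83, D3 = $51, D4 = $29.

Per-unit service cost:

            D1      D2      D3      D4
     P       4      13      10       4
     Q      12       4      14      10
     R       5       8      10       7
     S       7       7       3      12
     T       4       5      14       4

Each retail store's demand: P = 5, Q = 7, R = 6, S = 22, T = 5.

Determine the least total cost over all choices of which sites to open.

Minimum total cost: 298

For any fixed open set, each retail store goes to its cheapest open site; total = fixed + service.
{D3, D4}: P→D4 4·5=20, Q→D4 10·7=70, R→D4 7·6=42, S→D3 3·22=66, T→D4 4·5=20. Service 218; fixed 80; total 298.
{D1, D3}: service 220 + fixed 79 = 299
{D1, D3, D4}: service 206 + fixed 108 = 314
{D1, D2, D3, D4}: P→D1 4·5=20, Q→D2 4·7=28, R→D1 5·6=30, S→D3 3·22=66, T→D1 4·5=20. Service 164; fixed 191; total 355.
No other subset beats 298.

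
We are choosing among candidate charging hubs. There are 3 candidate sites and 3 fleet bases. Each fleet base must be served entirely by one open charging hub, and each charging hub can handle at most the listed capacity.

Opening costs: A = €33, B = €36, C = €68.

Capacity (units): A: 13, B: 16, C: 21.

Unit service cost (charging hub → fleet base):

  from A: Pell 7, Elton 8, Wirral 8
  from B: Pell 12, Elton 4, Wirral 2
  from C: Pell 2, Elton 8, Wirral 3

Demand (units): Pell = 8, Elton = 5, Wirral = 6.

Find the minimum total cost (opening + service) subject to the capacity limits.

Minimum total cost: 142

Open {C}: Pell→C 2·8=16, Elton→C 8·5=40, Wirral→C 3·6=18.
Loads: C carries 19/21. Service 74; fixed 68; total 142.
Next best feasible plan costs 152.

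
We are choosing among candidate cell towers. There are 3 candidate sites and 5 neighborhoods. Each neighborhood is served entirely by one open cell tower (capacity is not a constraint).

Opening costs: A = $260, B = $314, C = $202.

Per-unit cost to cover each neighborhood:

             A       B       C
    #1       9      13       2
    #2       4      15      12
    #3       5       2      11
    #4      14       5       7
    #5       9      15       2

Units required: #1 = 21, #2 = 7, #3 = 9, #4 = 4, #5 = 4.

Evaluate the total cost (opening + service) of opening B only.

Total cost: 790

Each neighborhood is assigned to its cheapest site among the open ones.
{B}: #1→B 13·21=273, #2→B 15·7=105, #3→B 2·9=18, #4→B 5·4=20, #5→B 15·4=60. Service 476; fixed 314; total 790.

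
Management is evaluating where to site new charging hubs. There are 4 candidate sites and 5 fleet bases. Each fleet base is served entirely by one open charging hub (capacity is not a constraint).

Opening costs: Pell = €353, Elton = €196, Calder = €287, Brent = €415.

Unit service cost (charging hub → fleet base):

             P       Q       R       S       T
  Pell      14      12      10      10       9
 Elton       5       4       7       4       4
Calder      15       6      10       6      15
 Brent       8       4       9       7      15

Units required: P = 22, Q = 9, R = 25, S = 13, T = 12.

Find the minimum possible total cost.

Minimum total cost: 617

For any fixed open set, each fleet base goes to its cheapest open site; total = fixed + service.
{Elton}: P→Elton 5·22=110, Q→Elton 4·9=36, R→Elton 7·25=175, S→Elton 4·13=52, T→Elton 4·12=48. Service 421; fixed 196; total 617.
{Elton, Calder}: service 421 + fixed 483 = 904
{Pell, Elton}: service 421 + fixed 549 = 970
{Pell, Elton, Calder, Brent}: P→Elton 5·22=110, Q→Elton 4·9=36, R→Elton 7·25=175, S→Elton 4·13=52, T→Elton 4·12=48. Service 421; fixed 1251; total 1672.
(All 15 nonempty subsets were checked; Elton only is lowest.)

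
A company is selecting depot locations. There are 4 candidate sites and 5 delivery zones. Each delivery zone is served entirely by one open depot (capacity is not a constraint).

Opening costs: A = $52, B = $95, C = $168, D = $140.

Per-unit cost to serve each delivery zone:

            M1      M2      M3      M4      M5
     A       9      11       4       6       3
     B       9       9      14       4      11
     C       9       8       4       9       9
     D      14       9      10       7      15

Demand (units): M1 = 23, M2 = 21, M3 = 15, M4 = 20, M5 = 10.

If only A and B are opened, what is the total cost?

Total cost: 713

Each delivery zone is assigned to its cheapest site among the open ones.
{A, B}: M1→A 9·23=207, M2→B 9·21=189, M3→A 4·15=60, M4→B 4·20=80, M5→A 3·10=30. Service 566; fixed 147; total 713.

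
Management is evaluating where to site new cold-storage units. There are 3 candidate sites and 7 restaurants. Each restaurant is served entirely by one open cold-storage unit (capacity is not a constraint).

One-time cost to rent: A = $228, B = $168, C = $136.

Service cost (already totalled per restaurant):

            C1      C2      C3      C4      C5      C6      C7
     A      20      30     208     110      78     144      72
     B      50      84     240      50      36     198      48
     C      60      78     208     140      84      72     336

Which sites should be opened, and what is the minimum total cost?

For any fixed open set, each restaurant goes to its cheapest open site; total = fixed + service.
{B, C}: C1→B 50, C2→C 78, C3→C 208, C4→B 50, C5→B 36, C6→C 72, C7→B 48. Service 542; fixed 304; total 846.
{B}: service 706 + fixed 168 = 874
{A}: service 662 + fixed 228 = 890
{A, B, C}: C1→A 20, C2→A 30, C3→A 208, C4→B 50, C5→B 36, C6→C 72, C7→B 48. Service 464; fixed 532; total 996.
No other subset beats 846.

Open B and C; minimum total cost 846.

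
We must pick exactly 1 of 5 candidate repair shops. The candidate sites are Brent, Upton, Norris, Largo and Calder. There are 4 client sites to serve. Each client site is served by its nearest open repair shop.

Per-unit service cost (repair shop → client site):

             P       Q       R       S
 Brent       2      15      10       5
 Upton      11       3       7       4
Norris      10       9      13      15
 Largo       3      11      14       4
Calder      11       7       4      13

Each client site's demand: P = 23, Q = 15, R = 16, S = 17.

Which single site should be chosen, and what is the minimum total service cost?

With exactly 1 open, each client site uses its cheapest among the chosen.
{Upton}: P→Upton 11·23=253, Q→Upton 3·15=45, R→Upton 7·16=112, S→Upton 4·17=68. Service cost 478.
{Brent}: service cost 516
{Largo}: service cost 526
Among all 5 size-1 choices, {Upton} is lowest.

Choose Upton only; total service cost 478.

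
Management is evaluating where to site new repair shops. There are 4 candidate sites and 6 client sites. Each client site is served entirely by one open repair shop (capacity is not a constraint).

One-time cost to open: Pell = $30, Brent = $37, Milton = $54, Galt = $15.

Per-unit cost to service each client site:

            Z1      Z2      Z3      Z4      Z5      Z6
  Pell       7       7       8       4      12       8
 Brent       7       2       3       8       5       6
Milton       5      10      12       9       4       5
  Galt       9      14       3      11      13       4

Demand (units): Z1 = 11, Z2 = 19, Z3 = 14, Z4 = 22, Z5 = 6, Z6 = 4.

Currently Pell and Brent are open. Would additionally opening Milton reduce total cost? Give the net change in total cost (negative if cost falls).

No — net change +22 (cost rises by 22).

Current service cost with {Pell, Brent}: 299.
Adding Milton: each client site re-picks its cheapest; new service cost 267, saving 32.
Extra fixed cost: 54. Net change = 54 − 32 = 22.
(Totals: 366 → 388.)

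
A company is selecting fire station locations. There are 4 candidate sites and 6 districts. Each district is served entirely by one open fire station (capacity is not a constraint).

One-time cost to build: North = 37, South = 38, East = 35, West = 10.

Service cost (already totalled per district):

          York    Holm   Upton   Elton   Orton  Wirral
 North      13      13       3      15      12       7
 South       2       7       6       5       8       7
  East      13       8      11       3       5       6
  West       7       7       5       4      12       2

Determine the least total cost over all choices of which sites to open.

For any fixed open set, each district goes to its cheapest open site; total = fixed + service.
{West}: York→West 7, Holm→West 7, Upton→West 5, Elton→West 4, Orton→West 12, Wirral→West 2. Service 37; fixed 10; total 47.
{South}: service 35 + fixed 38 = 73
{East, West}: York→West 7, Holm→West 7, Upton→West 5, Elton→East 3, Orton→East 5, Wirral→West 2. Service 29; fixed 45; total 74.
{North, South, East, West}: service 22 + fixed 120 = 142
(All 15 nonempty subsets were checked; West only is lowest.)

Minimum total cost: 47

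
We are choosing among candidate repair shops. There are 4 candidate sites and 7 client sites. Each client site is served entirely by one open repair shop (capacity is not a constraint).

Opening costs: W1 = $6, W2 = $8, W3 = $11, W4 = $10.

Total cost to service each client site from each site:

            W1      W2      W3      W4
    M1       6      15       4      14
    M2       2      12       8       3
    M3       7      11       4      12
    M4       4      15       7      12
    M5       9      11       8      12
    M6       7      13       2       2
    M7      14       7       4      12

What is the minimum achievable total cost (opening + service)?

Minimum total cost: 45

For any fixed open set, each client site goes to its cheapest open site; total = fixed + service.
{W1, W3}: M1→W3 4, M2→W1 2, M3→W3 4, M4→W1 4, M5→W3 8, M6→W3 2, M7→W3 4. Service 28; fixed 17; total 45.
{W3}: service 37 + fixed 11 = 48
{W1, W2, W3}: service 28 + fixed 25 = 53
{W1, W2, W3, W4}: M1→W3 4, M2→W1 2, M3→W3 4, M4→W1 4, M5→W3 8, M6→W3 2, M7→W3 4. Service 28; fixed 35; total 63.
No other subset beats 45.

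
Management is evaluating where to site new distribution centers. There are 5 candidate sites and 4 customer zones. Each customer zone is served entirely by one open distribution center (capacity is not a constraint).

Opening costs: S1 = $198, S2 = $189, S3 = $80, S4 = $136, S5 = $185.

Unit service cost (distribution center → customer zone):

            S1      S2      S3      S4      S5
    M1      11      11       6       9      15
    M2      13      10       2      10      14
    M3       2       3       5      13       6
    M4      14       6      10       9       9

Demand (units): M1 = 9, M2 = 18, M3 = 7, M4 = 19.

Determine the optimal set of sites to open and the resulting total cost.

Open S3 only; minimum total cost 395.

For any fixed open set, each customer zone goes to its cheapest open site; total = fixed + service.
{S3}: M1→S3 6·9=54, M2→S3 2·18=36, M3→S3 5·7=35, M4→S3 10·19=190. Service 315; fixed 80; total 395.
{S2, S3}: M1→S3 6·9=54, M2→S3 2·18=36, M3→S2 3·7=21, M4→S2 6·19=114. Service 225; fixed 269; total 494.
{S3, S4}: service 296 + fixed 216 = 512
{S1, S2, S3, S4, S5}: service 218 + fixed 788 = 1006
No other subset beats 395.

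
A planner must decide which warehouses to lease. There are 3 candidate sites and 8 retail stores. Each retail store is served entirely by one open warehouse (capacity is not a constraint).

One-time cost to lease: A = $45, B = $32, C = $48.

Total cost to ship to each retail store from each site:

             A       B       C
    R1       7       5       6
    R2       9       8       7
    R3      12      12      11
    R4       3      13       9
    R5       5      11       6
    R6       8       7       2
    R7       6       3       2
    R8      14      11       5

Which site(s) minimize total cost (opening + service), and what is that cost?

Open C only; minimum total cost 96.

For any fixed open set, each retail store goes to its cheapest open site; total = fixed + service.
{C}: R1→C 6, R2→C 7, R3→C 11, R4→C 9, R5→C 6, R6→C 2, R7→C 2, R8→C 5. Service 48; fixed 48; total 96.
{B}: service 70 + fixed 32 = 102
{A}: service 64 + fixed 45 = 109
{A, B, C}: R1→B 5, R2→C 7, R3→C 11, R4→A 3, R5→A 5, R6→C 2, R7→C 2, R8→C 5. Service 40; fixed 125; total 165.
No other subset beats 96.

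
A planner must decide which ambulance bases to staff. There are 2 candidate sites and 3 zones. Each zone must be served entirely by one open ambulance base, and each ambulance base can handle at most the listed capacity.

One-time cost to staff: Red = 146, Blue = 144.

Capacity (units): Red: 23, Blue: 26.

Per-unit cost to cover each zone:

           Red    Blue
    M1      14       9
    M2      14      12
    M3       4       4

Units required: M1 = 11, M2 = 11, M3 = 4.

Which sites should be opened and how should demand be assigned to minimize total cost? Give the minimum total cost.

Open {Blue}: M1→Blue 9·11=99, M2→Blue 12·11=132, M3→Blue 4·4=16.
Loads: Blue carries 26/26. Service 247; fixed 144; total 391.
Next best feasible plan costs 537.

Minimum total cost: 391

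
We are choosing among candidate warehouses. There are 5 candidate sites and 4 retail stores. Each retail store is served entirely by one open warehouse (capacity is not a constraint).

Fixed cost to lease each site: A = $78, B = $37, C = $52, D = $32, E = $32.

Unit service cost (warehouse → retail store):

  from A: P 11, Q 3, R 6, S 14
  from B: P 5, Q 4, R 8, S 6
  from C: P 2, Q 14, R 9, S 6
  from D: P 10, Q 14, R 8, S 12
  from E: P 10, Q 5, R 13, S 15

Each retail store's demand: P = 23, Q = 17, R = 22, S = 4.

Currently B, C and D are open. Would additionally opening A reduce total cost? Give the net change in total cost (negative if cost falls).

No — net change +17 (cost rises by 17).

Current service cost with {B, C, D}: 314.
Adding A: each retail store re-picks its cheapest; new service cost 253, saving 61.
Extra fixed cost: 78. Net change = 78 − 61 = 17.
(Totals: 435 → 452.)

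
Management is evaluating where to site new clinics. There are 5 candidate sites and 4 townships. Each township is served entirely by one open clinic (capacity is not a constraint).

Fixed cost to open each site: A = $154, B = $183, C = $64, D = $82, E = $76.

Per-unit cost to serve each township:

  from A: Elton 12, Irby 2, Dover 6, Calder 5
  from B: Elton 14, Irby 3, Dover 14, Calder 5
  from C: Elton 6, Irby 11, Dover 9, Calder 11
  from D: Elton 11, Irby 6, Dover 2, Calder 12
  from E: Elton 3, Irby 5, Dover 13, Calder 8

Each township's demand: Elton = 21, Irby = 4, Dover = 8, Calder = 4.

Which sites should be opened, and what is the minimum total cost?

Open D and E; minimum total cost 289.

For any fixed open set, each township goes to its cheapest open site; total = fixed + service.
{D, E}: Elton→E 3·21=63, Irby→E 5·4=20, Dover→D 2·8=16, Calder→E 8·4=32. Service 131; fixed 158; total 289.
{E}: Elton→E 3·21=63, Irby→E 5·4=20, Dover→E 13·8=104, Calder→E 8·4=32. Service 219; fixed 76; total 295.
{C, E}: Elton→E 3·21=63, Irby→E 5·4=20, Dover→C 9·8=72, Calder→E 8·4=32. Service 187; fixed 140; total 327.
{A, B, C, D, E}: service 107 + fixed 559 = 666
No other subset beats 289.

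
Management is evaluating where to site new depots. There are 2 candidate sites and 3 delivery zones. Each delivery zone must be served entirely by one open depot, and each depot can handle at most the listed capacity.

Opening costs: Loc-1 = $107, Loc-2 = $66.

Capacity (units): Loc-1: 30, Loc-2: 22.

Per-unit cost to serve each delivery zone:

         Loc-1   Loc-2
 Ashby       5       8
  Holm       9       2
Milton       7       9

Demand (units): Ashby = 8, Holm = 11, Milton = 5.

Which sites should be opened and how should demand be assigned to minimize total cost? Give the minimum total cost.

Open {Loc-1, Loc-2}: Ashby→Loc-1 5·8=40, Holm→Loc-2 2·11=22, Milton→Loc-1 7·5=35.
Loads: Loc-1 carries 13/30, Loc-2 carries 11/22. Service 97; fixed 173; total 270.
Next best feasible plan costs 280.

Minimum total cost: 270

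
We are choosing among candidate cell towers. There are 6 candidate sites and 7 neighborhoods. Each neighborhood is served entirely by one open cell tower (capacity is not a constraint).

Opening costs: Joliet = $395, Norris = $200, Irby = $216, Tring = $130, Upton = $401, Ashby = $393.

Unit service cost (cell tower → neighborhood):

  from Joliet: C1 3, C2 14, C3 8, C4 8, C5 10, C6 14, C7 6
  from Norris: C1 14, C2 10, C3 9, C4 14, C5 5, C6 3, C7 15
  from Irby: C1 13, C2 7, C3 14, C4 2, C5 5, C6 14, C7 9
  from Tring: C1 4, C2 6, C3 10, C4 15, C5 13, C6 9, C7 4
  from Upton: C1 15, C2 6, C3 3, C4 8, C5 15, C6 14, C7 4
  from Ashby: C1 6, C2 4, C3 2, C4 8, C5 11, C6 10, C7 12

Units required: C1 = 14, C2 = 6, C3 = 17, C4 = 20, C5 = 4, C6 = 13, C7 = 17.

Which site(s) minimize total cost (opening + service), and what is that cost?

Open Irby and Tring; minimum total cost 853.

For any fixed open set, each neighborhood goes to its cheapest open site; total = fixed + service.
{Irby, Tring}: C1→Tring 4·14=56, C2→Tring 6·6=36, C3→Tring 10·17=170, C4→Irby 2·20=40, C5→Irby 5·4=20, C6→Tring 9·13=117, C7→Tring 4·17=68. Service 507; fixed 346; total 853.
{Tring}: service 799 + fixed 130 = 929
{Norris, Irby, Tring}: service 412 + fixed 546 = 958
{Joliet, Norris, Irby, Tring, Upton, Ashby}: service 267 + fixed 1735 = 2002
No other subset beats 853.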